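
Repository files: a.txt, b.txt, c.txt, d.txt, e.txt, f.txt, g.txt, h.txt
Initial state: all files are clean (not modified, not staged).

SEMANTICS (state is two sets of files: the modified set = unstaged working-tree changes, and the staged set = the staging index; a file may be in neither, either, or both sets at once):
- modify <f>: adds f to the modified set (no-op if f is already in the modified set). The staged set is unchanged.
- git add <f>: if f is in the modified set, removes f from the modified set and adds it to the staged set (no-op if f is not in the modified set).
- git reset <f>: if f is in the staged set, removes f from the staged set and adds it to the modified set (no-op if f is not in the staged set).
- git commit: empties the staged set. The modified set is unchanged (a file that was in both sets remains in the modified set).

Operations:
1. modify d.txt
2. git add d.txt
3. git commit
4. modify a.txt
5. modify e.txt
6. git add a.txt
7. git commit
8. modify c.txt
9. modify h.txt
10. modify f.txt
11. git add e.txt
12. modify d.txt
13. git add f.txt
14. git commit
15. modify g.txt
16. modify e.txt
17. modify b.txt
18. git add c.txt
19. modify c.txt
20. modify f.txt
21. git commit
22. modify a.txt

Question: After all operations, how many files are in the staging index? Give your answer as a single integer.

After op 1 (modify d.txt): modified={d.txt} staged={none}
After op 2 (git add d.txt): modified={none} staged={d.txt}
After op 3 (git commit): modified={none} staged={none}
After op 4 (modify a.txt): modified={a.txt} staged={none}
After op 5 (modify e.txt): modified={a.txt, e.txt} staged={none}
After op 6 (git add a.txt): modified={e.txt} staged={a.txt}
After op 7 (git commit): modified={e.txt} staged={none}
After op 8 (modify c.txt): modified={c.txt, e.txt} staged={none}
After op 9 (modify h.txt): modified={c.txt, e.txt, h.txt} staged={none}
After op 10 (modify f.txt): modified={c.txt, e.txt, f.txt, h.txt} staged={none}
After op 11 (git add e.txt): modified={c.txt, f.txt, h.txt} staged={e.txt}
After op 12 (modify d.txt): modified={c.txt, d.txt, f.txt, h.txt} staged={e.txt}
After op 13 (git add f.txt): modified={c.txt, d.txt, h.txt} staged={e.txt, f.txt}
After op 14 (git commit): modified={c.txt, d.txt, h.txt} staged={none}
After op 15 (modify g.txt): modified={c.txt, d.txt, g.txt, h.txt} staged={none}
After op 16 (modify e.txt): modified={c.txt, d.txt, e.txt, g.txt, h.txt} staged={none}
After op 17 (modify b.txt): modified={b.txt, c.txt, d.txt, e.txt, g.txt, h.txt} staged={none}
After op 18 (git add c.txt): modified={b.txt, d.txt, e.txt, g.txt, h.txt} staged={c.txt}
After op 19 (modify c.txt): modified={b.txt, c.txt, d.txt, e.txt, g.txt, h.txt} staged={c.txt}
After op 20 (modify f.txt): modified={b.txt, c.txt, d.txt, e.txt, f.txt, g.txt, h.txt} staged={c.txt}
After op 21 (git commit): modified={b.txt, c.txt, d.txt, e.txt, f.txt, g.txt, h.txt} staged={none}
After op 22 (modify a.txt): modified={a.txt, b.txt, c.txt, d.txt, e.txt, f.txt, g.txt, h.txt} staged={none}
Final staged set: {none} -> count=0

Answer: 0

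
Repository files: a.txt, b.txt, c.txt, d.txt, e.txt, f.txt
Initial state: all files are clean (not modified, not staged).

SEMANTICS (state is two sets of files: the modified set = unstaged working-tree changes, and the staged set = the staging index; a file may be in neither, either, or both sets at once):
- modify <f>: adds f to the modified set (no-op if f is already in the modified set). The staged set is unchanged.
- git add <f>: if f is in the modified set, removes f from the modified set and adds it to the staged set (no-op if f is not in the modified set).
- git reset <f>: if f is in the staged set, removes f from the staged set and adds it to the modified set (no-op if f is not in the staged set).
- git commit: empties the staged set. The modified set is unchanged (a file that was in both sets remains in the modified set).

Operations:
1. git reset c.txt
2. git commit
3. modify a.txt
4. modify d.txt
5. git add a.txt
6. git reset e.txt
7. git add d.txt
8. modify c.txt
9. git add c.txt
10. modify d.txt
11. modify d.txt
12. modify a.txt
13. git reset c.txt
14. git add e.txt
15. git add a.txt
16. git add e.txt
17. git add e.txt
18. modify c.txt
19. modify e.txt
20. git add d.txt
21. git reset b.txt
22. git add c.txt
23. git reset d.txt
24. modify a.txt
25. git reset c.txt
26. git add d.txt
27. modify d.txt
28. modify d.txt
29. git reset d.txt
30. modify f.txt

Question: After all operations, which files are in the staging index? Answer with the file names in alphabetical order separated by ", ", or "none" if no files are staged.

After op 1 (git reset c.txt): modified={none} staged={none}
After op 2 (git commit): modified={none} staged={none}
After op 3 (modify a.txt): modified={a.txt} staged={none}
After op 4 (modify d.txt): modified={a.txt, d.txt} staged={none}
After op 5 (git add a.txt): modified={d.txt} staged={a.txt}
After op 6 (git reset e.txt): modified={d.txt} staged={a.txt}
After op 7 (git add d.txt): modified={none} staged={a.txt, d.txt}
After op 8 (modify c.txt): modified={c.txt} staged={a.txt, d.txt}
After op 9 (git add c.txt): modified={none} staged={a.txt, c.txt, d.txt}
After op 10 (modify d.txt): modified={d.txt} staged={a.txt, c.txt, d.txt}
After op 11 (modify d.txt): modified={d.txt} staged={a.txt, c.txt, d.txt}
After op 12 (modify a.txt): modified={a.txt, d.txt} staged={a.txt, c.txt, d.txt}
After op 13 (git reset c.txt): modified={a.txt, c.txt, d.txt} staged={a.txt, d.txt}
After op 14 (git add e.txt): modified={a.txt, c.txt, d.txt} staged={a.txt, d.txt}
After op 15 (git add a.txt): modified={c.txt, d.txt} staged={a.txt, d.txt}
After op 16 (git add e.txt): modified={c.txt, d.txt} staged={a.txt, d.txt}
After op 17 (git add e.txt): modified={c.txt, d.txt} staged={a.txt, d.txt}
After op 18 (modify c.txt): modified={c.txt, d.txt} staged={a.txt, d.txt}
After op 19 (modify e.txt): modified={c.txt, d.txt, e.txt} staged={a.txt, d.txt}
After op 20 (git add d.txt): modified={c.txt, e.txt} staged={a.txt, d.txt}
After op 21 (git reset b.txt): modified={c.txt, e.txt} staged={a.txt, d.txt}
After op 22 (git add c.txt): modified={e.txt} staged={a.txt, c.txt, d.txt}
After op 23 (git reset d.txt): modified={d.txt, e.txt} staged={a.txt, c.txt}
After op 24 (modify a.txt): modified={a.txt, d.txt, e.txt} staged={a.txt, c.txt}
After op 25 (git reset c.txt): modified={a.txt, c.txt, d.txt, e.txt} staged={a.txt}
After op 26 (git add d.txt): modified={a.txt, c.txt, e.txt} staged={a.txt, d.txt}
After op 27 (modify d.txt): modified={a.txt, c.txt, d.txt, e.txt} staged={a.txt, d.txt}
After op 28 (modify d.txt): modified={a.txt, c.txt, d.txt, e.txt} staged={a.txt, d.txt}
After op 29 (git reset d.txt): modified={a.txt, c.txt, d.txt, e.txt} staged={a.txt}
After op 30 (modify f.txt): modified={a.txt, c.txt, d.txt, e.txt, f.txt} staged={a.txt}

Answer: a.txt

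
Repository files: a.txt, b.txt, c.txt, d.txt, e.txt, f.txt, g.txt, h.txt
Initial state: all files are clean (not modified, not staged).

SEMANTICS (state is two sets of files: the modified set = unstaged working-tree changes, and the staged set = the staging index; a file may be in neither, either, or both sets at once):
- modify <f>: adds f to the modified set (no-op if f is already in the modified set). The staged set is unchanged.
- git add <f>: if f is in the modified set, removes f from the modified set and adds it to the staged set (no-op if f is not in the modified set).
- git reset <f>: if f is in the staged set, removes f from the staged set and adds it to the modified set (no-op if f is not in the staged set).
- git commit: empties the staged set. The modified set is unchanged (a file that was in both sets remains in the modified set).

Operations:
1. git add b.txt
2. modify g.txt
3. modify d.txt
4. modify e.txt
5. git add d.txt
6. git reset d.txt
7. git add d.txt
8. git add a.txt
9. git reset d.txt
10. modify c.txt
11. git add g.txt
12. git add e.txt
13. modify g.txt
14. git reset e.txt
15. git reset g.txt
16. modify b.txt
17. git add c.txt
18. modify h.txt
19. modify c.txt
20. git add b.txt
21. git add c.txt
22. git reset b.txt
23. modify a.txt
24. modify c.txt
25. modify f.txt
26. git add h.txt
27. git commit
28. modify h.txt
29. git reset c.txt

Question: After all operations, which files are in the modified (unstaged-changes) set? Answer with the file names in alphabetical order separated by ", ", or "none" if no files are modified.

After op 1 (git add b.txt): modified={none} staged={none}
After op 2 (modify g.txt): modified={g.txt} staged={none}
After op 3 (modify d.txt): modified={d.txt, g.txt} staged={none}
After op 4 (modify e.txt): modified={d.txt, e.txt, g.txt} staged={none}
After op 5 (git add d.txt): modified={e.txt, g.txt} staged={d.txt}
After op 6 (git reset d.txt): modified={d.txt, e.txt, g.txt} staged={none}
After op 7 (git add d.txt): modified={e.txt, g.txt} staged={d.txt}
After op 8 (git add a.txt): modified={e.txt, g.txt} staged={d.txt}
After op 9 (git reset d.txt): modified={d.txt, e.txt, g.txt} staged={none}
After op 10 (modify c.txt): modified={c.txt, d.txt, e.txt, g.txt} staged={none}
After op 11 (git add g.txt): modified={c.txt, d.txt, e.txt} staged={g.txt}
After op 12 (git add e.txt): modified={c.txt, d.txt} staged={e.txt, g.txt}
After op 13 (modify g.txt): modified={c.txt, d.txt, g.txt} staged={e.txt, g.txt}
After op 14 (git reset e.txt): modified={c.txt, d.txt, e.txt, g.txt} staged={g.txt}
After op 15 (git reset g.txt): modified={c.txt, d.txt, e.txt, g.txt} staged={none}
After op 16 (modify b.txt): modified={b.txt, c.txt, d.txt, e.txt, g.txt} staged={none}
After op 17 (git add c.txt): modified={b.txt, d.txt, e.txt, g.txt} staged={c.txt}
After op 18 (modify h.txt): modified={b.txt, d.txt, e.txt, g.txt, h.txt} staged={c.txt}
After op 19 (modify c.txt): modified={b.txt, c.txt, d.txt, e.txt, g.txt, h.txt} staged={c.txt}
After op 20 (git add b.txt): modified={c.txt, d.txt, e.txt, g.txt, h.txt} staged={b.txt, c.txt}
After op 21 (git add c.txt): modified={d.txt, e.txt, g.txt, h.txt} staged={b.txt, c.txt}
After op 22 (git reset b.txt): modified={b.txt, d.txt, e.txt, g.txt, h.txt} staged={c.txt}
After op 23 (modify a.txt): modified={a.txt, b.txt, d.txt, e.txt, g.txt, h.txt} staged={c.txt}
After op 24 (modify c.txt): modified={a.txt, b.txt, c.txt, d.txt, e.txt, g.txt, h.txt} staged={c.txt}
After op 25 (modify f.txt): modified={a.txt, b.txt, c.txt, d.txt, e.txt, f.txt, g.txt, h.txt} staged={c.txt}
After op 26 (git add h.txt): modified={a.txt, b.txt, c.txt, d.txt, e.txt, f.txt, g.txt} staged={c.txt, h.txt}
After op 27 (git commit): modified={a.txt, b.txt, c.txt, d.txt, e.txt, f.txt, g.txt} staged={none}
After op 28 (modify h.txt): modified={a.txt, b.txt, c.txt, d.txt, e.txt, f.txt, g.txt, h.txt} staged={none}
After op 29 (git reset c.txt): modified={a.txt, b.txt, c.txt, d.txt, e.txt, f.txt, g.txt, h.txt} staged={none}

Answer: a.txt, b.txt, c.txt, d.txt, e.txt, f.txt, g.txt, h.txt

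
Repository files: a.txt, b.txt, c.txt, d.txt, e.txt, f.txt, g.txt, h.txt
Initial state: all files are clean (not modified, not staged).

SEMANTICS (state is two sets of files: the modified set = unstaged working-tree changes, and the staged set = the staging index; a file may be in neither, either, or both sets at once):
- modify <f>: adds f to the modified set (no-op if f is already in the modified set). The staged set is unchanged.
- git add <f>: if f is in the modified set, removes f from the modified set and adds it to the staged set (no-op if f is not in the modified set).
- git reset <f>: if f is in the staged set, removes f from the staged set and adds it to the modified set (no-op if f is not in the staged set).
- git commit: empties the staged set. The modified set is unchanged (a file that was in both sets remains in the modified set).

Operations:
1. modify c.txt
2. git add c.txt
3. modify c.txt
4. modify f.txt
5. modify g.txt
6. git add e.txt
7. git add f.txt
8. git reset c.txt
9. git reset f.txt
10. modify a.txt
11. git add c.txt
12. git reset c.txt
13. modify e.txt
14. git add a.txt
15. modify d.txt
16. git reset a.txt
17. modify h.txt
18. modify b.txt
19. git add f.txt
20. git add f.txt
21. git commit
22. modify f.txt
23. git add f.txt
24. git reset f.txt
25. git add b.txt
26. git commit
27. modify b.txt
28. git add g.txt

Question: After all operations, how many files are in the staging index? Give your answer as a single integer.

Answer: 1

Derivation:
After op 1 (modify c.txt): modified={c.txt} staged={none}
After op 2 (git add c.txt): modified={none} staged={c.txt}
After op 3 (modify c.txt): modified={c.txt} staged={c.txt}
After op 4 (modify f.txt): modified={c.txt, f.txt} staged={c.txt}
After op 5 (modify g.txt): modified={c.txt, f.txt, g.txt} staged={c.txt}
After op 6 (git add e.txt): modified={c.txt, f.txt, g.txt} staged={c.txt}
After op 7 (git add f.txt): modified={c.txt, g.txt} staged={c.txt, f.txt}
After op 8 (git reset c.txt): modified={c.txt, g.txt} staged={f.txt}
After op 9 (git reset f.txt): modified={c.txt, f.txt, g.txt} staged={none}
After op 10 (modify a.txt): modified={a.txt, c.txt, f.txt, g.txt} staged={none}
After op 11 (git add c.txt): modified={a.txt, f.txt, g.txt} staged={c.txt}
After op 12 (git reset c.txt): modified={a.txt, c.txt, f.txt, g.txt} staged={none}
After op 13 (modify e.txt): modified={a.txt, c.txt, e.txt, f.txt, g.txt} staged={none}
After op 14 (git add a.txt): modified={c.txt, e.txt, f.txt, g.txt} staged={a.txt}
After op 15 (modify d.txt): modified={c.txt, d.txt, e.txt, f.txt, g.txt} staged={a.txt}
After op 16 (git reset a.txt): modified={a.txt, c.txt, d.txt, e.txt, f.txt, g.txt} staged={none}
After op 17 (modify h.txt): modified={a.txt, c.txt, d.txt, e.txt, f.txt, g.txt, h.txt} staged={none}
After op 18 (modify b.txt): modified={a.txt, b.txt, c.txt, d.txt, e.txt, f.txt, g.txt, h.txt} staged={none}
After op 19 (git add f.txt): modified={a.txt, b.txt, c.txt, d.txt, e.txt, g.txt, h.txt} staged={f.txt}
After op 20 (git add f.txt): modified={a.txt, b.txt, c.txt, d.txt, e.txt, g.txt, h.txt} staged={f.txt}
After op 21 (git commit): modified={a.txt, b.txt, c.txt, d.txt, e.txt, g.txt, h.txt} staged={none}
After op 22 (modify f.txt): modified={a.txt, b.txt, c.txt, d.txt, e.txt, f.txt, g.txt, h.txt} staged={none}
After op 23 (git add f.txt): modified={a.txt, b.txt, c.txt, d.txt, e.txt, g.txt, h.txt} staged={f.txt}
After op 24 (git reset f.txt): modified={a.txt, b.txt, c.txt, d.txt, e.txt, f.txt, g.txt, h.txt} staged={none}
After op 25 (git add b.txt): modified={a.txt, c.txt, d.txt, e.txt, f.txt, g.txt, h.txt} staged={b.txt}
After op 26 (git commit): modified={a.txt, c.txt, d.txt, e.txt, f.txt, g.txt, h.txt} staged={none}
After op 27 (modify b.txt): modified={a.txt, b.txt, c.txt, d.txt, e.txt, f.txt, g.txt, h.txt} staged={none}
After op 28 (git add g.txt): modified={a.txt, b.txt, c.txt, d.txt, e.txt, f.txt, h.txt} staged={g.txt}
Final staged set: {g.txt} -> count=1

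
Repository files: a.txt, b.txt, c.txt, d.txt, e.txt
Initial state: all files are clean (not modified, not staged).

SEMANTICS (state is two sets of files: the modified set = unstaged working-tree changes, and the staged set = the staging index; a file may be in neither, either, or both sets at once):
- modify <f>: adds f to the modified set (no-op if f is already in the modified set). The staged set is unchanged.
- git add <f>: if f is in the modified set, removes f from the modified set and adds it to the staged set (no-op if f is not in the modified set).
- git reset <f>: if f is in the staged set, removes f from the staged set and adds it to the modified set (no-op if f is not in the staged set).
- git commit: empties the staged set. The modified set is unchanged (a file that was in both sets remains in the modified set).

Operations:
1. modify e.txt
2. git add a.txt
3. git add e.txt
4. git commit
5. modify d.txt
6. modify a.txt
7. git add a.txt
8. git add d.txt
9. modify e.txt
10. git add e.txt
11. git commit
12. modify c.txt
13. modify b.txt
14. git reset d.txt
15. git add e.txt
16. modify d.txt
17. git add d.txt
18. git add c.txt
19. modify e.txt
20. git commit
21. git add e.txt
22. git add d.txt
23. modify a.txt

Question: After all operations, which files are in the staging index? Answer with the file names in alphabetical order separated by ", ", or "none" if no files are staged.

Answer: e.txt

Derivation:
After op 1 (modify e.txt): modified={e.txt} staged={none}
After op 2 (git add a.txt): modified={e.txt} staged={none}
After op 3 (git add e.txt): modified={none} staged={e.txt}
After op 4 (git commit): modified={none} staged={none}
After op 5 (modify d.txt): modified={d.txt} staged={none}
After op 6 (modify a.txt): modified={a.txt, d.txt} staged={none}
After op 7 (git add a.txt): modified={d.txt} staged={a.txt}
After op 8 (git add d.txt): modified={none} staged={a.txt, d.txt}
After op 9 (modify e.txt): modified={e.txt} staged={a.txt, d.txt}
After op 10 (git add e.txt): modified={none} staged={a.txt, d.txt, e.txt}
After op 11 (git commit): modified={none} staged={none}
After op 12 (modify c.txt): modified={c.txt} staged={none}
After op 13 (modify b.txt): modified={b.txt, c.txt} staged={none}
After op 14 (git reset d.txt): modified={b.txt, c.txt} staged={none}
After op 15 (git add e.txt): modified={b.txt, c.txt} staged={none}
After op 16 (modify d.txt): modified={b.txt, c.txt, d.txt} staged={none}
After op 17 (git add d.txt): modified={b.txt, c.txt} staged={d.txt}
After op 18 (git add c.txt): modified={b.txt} staged={c.txt, d.txt}
After op 19 (modify e.txt): modified={b.txt, e.txt} staged={c.txt, d.txt}
After op 20 (git commit): modified={b.txt, e.txt} staged={none}
After op 21 (git add e.txt): modified={b.txt} staged={e.txt}
After op 22 (git add d.txt): modified={b.txt} staged={e.txt}
After op 23 (modify a.txt): modified={a.txt, b.txt} staged={e.txt}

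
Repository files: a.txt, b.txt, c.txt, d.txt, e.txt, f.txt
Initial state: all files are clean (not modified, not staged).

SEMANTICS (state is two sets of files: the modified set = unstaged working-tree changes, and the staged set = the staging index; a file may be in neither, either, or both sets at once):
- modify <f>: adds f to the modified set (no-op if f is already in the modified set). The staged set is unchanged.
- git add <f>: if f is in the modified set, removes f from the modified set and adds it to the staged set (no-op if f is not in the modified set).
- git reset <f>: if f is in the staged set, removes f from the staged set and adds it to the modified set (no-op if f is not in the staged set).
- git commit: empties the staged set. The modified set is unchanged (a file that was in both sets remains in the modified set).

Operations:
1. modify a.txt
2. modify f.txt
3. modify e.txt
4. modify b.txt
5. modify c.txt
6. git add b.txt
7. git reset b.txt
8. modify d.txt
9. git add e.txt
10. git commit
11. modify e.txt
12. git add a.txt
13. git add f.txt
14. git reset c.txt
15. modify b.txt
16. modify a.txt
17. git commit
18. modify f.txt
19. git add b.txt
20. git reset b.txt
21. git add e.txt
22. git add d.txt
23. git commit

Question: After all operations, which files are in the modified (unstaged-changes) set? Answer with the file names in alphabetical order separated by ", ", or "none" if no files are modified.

After op 1 (modify a.txt): modified={a.txt} staged={none}
After op 2 (modify f.txt): modified={a.txt, f.txt} staged={none}
After op 3 (modify e.txt): modified={a.txt, e.txt, f.txt} staged={none}
After op 4 (modify b.txt): modified={a.txt, b.txt, e.txt, f.txt} staged={none}
After op 5 (modify c.txt): modified={a.txt, b.txt, c.txt, e.txt, f.txt} staged={none}
After op 6 (git add b.txt): modified={a.txt, c.txt, e.txt, f.txt} staged={b.txt}
After op 7 (git reset b.txt): modified={a.txt, b.txt, c.txt, e.txt, f.txt} staged={none}
After op 8 (modify d.txt): modified={a.txt, b.txt, c.txt, d.txt, e.txt, f.txt} staged={none}
After op 9 (git add e.txt): modified={a.txt, b.txt, c.txt, d.txt, f.txt} staged={e.txt}
After op 10 (git commit): modified={a.txt, b.txt, c.txt, d.txt, f.txt} staged={none}
After op 11 (modify e.txt): modified={a.txt, b.txt, c.txt, d.txt, e.txt, f.txt} staged={none}
After op 12 (git add a.txt): modified={b.txt, c.txt, d.txt, e.txt, f.txt} staged={a.txt}
After op 13 (git add f.txt): modified={b.txt, c.txt, d.txt, e.txt} staged={a.txt, f.txt}
After op 14 (git reset c.txt): modified={b.txt, c.txt, d.txt, e.txt} staged={a.txt, f.txt}
After op 15 (modify b.txt): modified={b.txt, c.txt, d.txt, e.txt} staged={a.txt, f.txt}
After op 16 (modify a.txt): modified={a.txt, b.txt, c.txt, d.txt, e.txt} staged={a.txt, f.txt}
After op 17 (git commit): modified={a.txt, b.txt, c.txt, d.txt, e.txt} staged={none}
After op 18 (modify f.txt): modified={a.txt, b.txt, c.txt, d.txt, e.txt, f.txt} staged={none}
After op 19 (git add b.txt): modified={a.txt, c.txt, d.txt, e.txt, f.txt} staged={b.txt}
After op 20 (git reset b.txt): modified={a.txt, b.txt, c.txt, d.txt, e.txt, f.txt} staged={none}
After op 21 (git add e.txt): modified={a.txt, b.txt, c.txt, d.txt, f.txt} staged={e.txt}
After op 22 (git add d.txt): modified={a.txt, b.txt, c.txt, f.txt} staged={d.txt, e.txt}
After op 23 (git commit): modified={a.txt, b.txt, c.txt, f.txt} staged={none}

Answer: a.txt, b.txt, c.txt, f.txt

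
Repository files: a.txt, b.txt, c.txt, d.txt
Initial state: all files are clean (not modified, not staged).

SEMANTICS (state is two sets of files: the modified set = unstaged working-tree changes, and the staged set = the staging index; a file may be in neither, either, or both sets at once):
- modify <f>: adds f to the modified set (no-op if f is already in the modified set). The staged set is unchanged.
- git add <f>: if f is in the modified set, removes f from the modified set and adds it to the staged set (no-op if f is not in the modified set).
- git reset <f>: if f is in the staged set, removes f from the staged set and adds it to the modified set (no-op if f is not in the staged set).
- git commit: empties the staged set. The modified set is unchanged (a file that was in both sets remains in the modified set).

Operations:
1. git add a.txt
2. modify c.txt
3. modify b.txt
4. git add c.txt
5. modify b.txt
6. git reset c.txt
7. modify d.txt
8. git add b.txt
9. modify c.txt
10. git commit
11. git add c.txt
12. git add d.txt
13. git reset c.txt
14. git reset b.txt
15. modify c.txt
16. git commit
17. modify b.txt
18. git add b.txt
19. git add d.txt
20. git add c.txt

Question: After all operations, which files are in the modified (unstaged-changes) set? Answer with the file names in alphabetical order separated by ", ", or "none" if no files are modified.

Answer: none

Derivation:
After op 1 (git add a.txt): modified={none} staged={none}
After op 2 (modify c.txt): modified={c.txt} staged={none}
After op 3 (modify b.txt): modified={b.txt, c.txt} staged={none}
After op 4 (git add c.txt): modified={b.txt} staged={c.txt}
After op 5 (modify b.txt): modified={b.txt} staged={c.txt}
After op 6 (git reset c.txt): modified={b.txt, c.txt} staged={none}
After op 7 (modify d.txt): modified={b.txt, c.txt, d.txt} staged={none}
After op 8 (git add b.txt): modified={c.txt, d.txt} staged={b.txt}
After op 9 (modify c.txt): modified={c.txt, d.txt} staged={b.txt}
After op 10 (git commit): modified={c.txt, d.txt} staged={none}
After op 11 (git add c.txt): modified={d.txt} staged={c.txt}
After op 12 (git add d.txt): modified={none} staged={c.txt, d.txt}
After op 13 (git reset c.txt): modified={c.txt} staged={d.txt}
After op 14 (git reset b.txt): modified={c.txt} staged={d.txt}
After op 15 (modify c.txt): modified={c.txt} staged={d.txt}
After op 16 (git commit): modified={c.txt} staged={none}
After op 17 (modify b.txt): modified={b.txt, c.txt} staged={none}
After op 18 (git add b.txt): modified={c.txt} staged={b.txt}
After op 19 (git add d.txt): modified={c.txt} staged={b.txt}
After op 20 (git add c.txt): modified={none} staged={b.txt, c.txt}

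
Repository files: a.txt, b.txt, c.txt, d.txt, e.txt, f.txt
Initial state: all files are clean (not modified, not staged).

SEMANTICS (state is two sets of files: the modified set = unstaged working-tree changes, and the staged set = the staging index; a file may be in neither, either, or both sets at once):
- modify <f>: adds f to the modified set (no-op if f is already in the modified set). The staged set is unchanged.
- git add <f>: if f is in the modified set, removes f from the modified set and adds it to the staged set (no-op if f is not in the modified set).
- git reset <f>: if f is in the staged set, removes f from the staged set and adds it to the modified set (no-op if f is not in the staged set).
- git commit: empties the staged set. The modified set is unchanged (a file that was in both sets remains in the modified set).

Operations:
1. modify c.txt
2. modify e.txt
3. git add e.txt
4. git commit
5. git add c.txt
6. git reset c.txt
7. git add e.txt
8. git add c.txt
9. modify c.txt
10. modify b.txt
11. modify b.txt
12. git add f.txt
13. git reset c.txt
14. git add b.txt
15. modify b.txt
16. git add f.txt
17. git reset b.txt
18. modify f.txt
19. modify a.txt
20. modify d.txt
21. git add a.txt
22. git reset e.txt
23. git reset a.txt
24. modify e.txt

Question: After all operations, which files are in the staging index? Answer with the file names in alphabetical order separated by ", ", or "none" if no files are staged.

Answer: none

Derivation:
After op 1 (modify c.txt): modified={c.txt} staged={none}
After op 2 (modify e.txt): modified={c.txt, e.txt} staged={none}
After op 3 (git add e.txt): modified={c.txt} staged={e.txt}
After op 4 (git commit): modified={c.txt} staged={none}
After op 5 (git add c.txt): modified={none} staged={c.txt}
After op 6 (git reset c.txt): modified={c.txt} staged={none}
After op 7 (git add e.txt): modified={c.txt} staged={none}
After op 8 (git add c.txt): modified={none} staged={c.txt}
After op 9 (modify c.txt): modified={c.txt} staged={c.txt}
After op 10 (modify b.txt): modified={b.txt, c.txt} staged={c.txt}
After op 11 (modify b.txt): modified={b.txt, c.txt} staged={c.txt}
After op 12 (git add f.txt): modified={b.txt, c.txt} staged={c.txt}
After op 13 (git reset c.txt): modified={b.txt, c.txt} staged={none}
After op 14 (git add b.txt): modified={c.txt} staged={b.txt}
After op 15 (modify b.txt): modified={b.txt, c.txt} staged={b.txt}
After op 16 (git add f.txt): modified={b.txt, c.txt} staged={b.txt}
After op 17 (git reset b.txt): modified={b.txt, c.txt} staged={none}
After op 18 (modify f.txt): modified={b.txt, c.txt, f.txt} staged={none}
After op 19 (modify a.txt): modified={a.txt, b.txt, c.txt, f.txt} staged={none}
After op 20 (modify d.txt): modified={a.txt, b.txt, c.txt, d.txt, f.txt} staged={none}
After op 21 (git add a.txt): modified={b.txt, c.txt, d.txt, f.txt} staged={a.txt}
After op 22 (git reset e.txt): modified={b.txt, c.txt, d.txt, f.txt} staged={a.txt}
After op 23 (git reset a.txt): modified={a.txt, b.txt, c.txt, d.txt, f.txt} staged={none}
After op 24 (modify e.txt): modified={a.txt, b.txt, c.txt, d.txt, e.txt, f.txt} staged={none}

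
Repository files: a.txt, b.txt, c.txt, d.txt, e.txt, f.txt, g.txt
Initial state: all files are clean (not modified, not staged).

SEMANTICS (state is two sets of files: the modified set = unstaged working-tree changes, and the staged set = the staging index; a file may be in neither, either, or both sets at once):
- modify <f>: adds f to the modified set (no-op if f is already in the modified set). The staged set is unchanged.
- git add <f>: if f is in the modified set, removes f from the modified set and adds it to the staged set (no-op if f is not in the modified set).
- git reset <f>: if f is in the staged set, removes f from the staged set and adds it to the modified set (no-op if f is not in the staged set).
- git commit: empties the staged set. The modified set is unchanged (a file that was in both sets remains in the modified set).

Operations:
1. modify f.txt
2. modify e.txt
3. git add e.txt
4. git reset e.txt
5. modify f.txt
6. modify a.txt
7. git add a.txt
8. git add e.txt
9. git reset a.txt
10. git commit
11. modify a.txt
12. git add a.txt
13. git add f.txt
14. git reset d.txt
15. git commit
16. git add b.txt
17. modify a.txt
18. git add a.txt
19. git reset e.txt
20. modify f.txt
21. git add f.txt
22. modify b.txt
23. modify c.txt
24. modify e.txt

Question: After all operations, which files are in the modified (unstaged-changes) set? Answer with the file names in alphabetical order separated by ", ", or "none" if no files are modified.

After op 1 (modify f.txt): modified={f.txt} staged={none}
After op 2 (modify e.txt): modified={e.txt, f.txt} staged={none}
After op 3 (git add e.txt): modified={f.txt} staged={e.txt}
After op 4 (git reset e.txt): modified={e.txt, f.txt} staged={none}
After op 5 (modify f.txt): modified={e.txt, f.txt} staged={none}
After op 6 (modify a.txt): modified={a.txt, e.txt, f.txt} staged={none}
After op 7 (git add a.txt): modified={e.txt, f.txt} staged={a.txt}
After op 8 (git add e.txt): modified={f.txt} staged={a.txt, e.txt}
After op 9 (git reset a.txt): modified={a.txt, f.txt} staged={e.txt}
After op 10 (git commit): modified={a.txt, f.txt} staged={none}
After op 11 (modify a.txt): modified={a.txt, f.txt} staged={none}
After op 12 (git add a.txt): modified={f.txt} staged={a.txt}
After op 13 (git add f.txt): modified={none} staged={a.txt, f.txt}
After op 14 (git reset d.txt): modified={none} staged={a.txt, f.txt}
After op 15 (git commit): modified={none} staged={none}
After op 16 (git add b.txt): modified={none} staged={none}
After op 17 (modify a.txt): modified={a.txt} staged={none}
After op 18 (git add a.txt): modified={none} staged={a.txt}
After op 19 (git reset e.txt): modified={none} staged={a.txt}
After op 20 (modify f.txt): modified={f.txt} staged={a.txt}
After op 21 (git add f.txt): modified={none} staged={a.txt, f.txt}
After op 22 (modify b.txt): modified={b.txt} staged={a.txt, f.txt}
After op 23 (modify c.txt): modified={b.txt, c.txt} staged={a.txt, f.txt}
After op 24 (modify e.txt): modified={b.txt, c.txt, e.txt} staged={a.txt, f.txt}

Answer: b.txt, c.txt, e.txt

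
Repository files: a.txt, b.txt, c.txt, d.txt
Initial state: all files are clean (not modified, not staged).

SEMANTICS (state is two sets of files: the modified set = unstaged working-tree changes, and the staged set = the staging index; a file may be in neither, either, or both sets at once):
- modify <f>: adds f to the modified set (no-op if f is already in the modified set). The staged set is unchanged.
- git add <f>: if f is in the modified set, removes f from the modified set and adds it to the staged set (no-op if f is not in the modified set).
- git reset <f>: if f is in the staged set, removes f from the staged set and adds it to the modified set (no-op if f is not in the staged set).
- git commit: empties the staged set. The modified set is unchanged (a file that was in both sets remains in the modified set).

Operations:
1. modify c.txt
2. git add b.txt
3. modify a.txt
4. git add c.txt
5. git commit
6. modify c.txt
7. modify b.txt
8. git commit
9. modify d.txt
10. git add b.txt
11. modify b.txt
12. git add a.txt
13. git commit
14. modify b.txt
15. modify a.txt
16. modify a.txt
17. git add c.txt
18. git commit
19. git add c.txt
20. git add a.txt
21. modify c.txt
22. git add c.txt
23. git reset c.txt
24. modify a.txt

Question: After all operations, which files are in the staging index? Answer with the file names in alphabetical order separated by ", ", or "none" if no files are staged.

After op 1 (modify c.txt): modified={c.txt} staged={none}
After op 2 (git add b.txt): modified={c.txt} staged={none}
After op 3 (modify a.txt): modified={a.txt, c.txt} staged={none}
After op 4 (git add c.txt): modified={a.txt} staged={c.txt}
After op 5 (git commit): modified={a.txt} staged={none}
After op 6 (modify c.txt): modified={a.txt, c.txt} staged={none}
After op 7 (modify b.txt): modified={a.txt, b.txt, c.txt} staged={none}
After op 8 (git commit): modified={a.txt, b.txt, c.txt} staged={none}
After op 9 (modify d.txt): modified={a.txt, b.txt, c.txt, d.txt} staged={none}
After op 10 (git add b.txt): modified={a.txt, c.txt, d.txt} staged={b.txt}
After op 11 (modify b.txt): modified={a.txt, b.txt, c.txt, d.txt} staged={b.txt}
After op 12 (git add a.txt): modified={b.txt, c.txt, d.txt} staged={a.txt, b.txt}
After op 13 (git commit): modified={b.txt, c.txt, d.txt} staged={none}
After op 14 (modify b.txt): modified={b.txt, c.txt, d.txt} staged={none}
After op 15 (modify a.txt): modified={a.txt, b.txt, c.txt, d.txt} staged={none}
After op 16 (modify a.txt): modified={a.txt, b.txt, c.txt, d.txt} staged={none}
After op 17 (git add c.txt): modified={a.txt, b.txt, d.txt} staged={c.txt}
After op 18 (git commit): modified={a.txt, b.txt, d.txt} staged={none}
After op 19 (git add c.txt): modified={a.txt, b.txt, d.txt} staged={none}
After op 20 (git add a.txt): modified={b.txt, d.txt} staged={a.txt}
After op 21 (modify c.txt): modified={b.txt, c.txt, d.txt} staged={a.txt}
After op 22 (git add c.txt): modified={b.txt, d.txt} staged={a.txt, c.txt}
After op 23 (git reset c.txt): modified={b.txt, c.txt, d.txt} staged={a.txt}
After op 24 (modify a.txt): modified={a.txt, b.txt, c.txt, d.txt} staged={a.txt}

Answer: a.txt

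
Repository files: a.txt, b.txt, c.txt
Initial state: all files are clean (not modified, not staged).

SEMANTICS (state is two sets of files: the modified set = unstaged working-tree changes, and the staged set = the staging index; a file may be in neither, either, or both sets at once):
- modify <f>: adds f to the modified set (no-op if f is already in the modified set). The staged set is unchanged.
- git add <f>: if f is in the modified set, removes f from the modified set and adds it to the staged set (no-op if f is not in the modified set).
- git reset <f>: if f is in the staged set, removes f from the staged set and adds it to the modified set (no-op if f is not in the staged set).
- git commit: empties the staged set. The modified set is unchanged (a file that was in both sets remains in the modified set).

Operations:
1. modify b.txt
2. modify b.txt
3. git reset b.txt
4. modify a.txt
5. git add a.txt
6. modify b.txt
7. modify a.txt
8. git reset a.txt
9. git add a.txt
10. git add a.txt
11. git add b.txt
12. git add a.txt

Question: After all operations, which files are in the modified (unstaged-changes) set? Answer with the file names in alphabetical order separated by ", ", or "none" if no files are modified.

Answer: none

Derivation:
After op 1 (modify b.txt): modified={b.txt} staged={none}
After op 2 (modify b.txt): modified={b.txt} staged={none}
After op 3 (git reset b.txt): modified={b.txt} staged={none}
After op 4 (modify a.txt): modified={a.txt, b.txt} staged={none}
After op 5 (git add a.txt): modified={b.txt} staged={a.txt}
After op 6 (modify b.txt): modified={b.txt} staged={a.txt}
After op 7 (modify a.txt): modified={a.txt, b.txt} staged={a.txt}
After op 8 (git reset a.txt): modified={a.txt, b.txt} staged={none}
After op 9 (git add a.txt): modified={b.txt} staged={a.txt}
After op 10 (git add a.txt): modified={b.txt} staged={a.txt}
After op 11 (git add b.txt): modified={none} staged={a.txt, b.txt}
After op 12 (git add a.txt): modified={none} staged={a.txt, b.txt}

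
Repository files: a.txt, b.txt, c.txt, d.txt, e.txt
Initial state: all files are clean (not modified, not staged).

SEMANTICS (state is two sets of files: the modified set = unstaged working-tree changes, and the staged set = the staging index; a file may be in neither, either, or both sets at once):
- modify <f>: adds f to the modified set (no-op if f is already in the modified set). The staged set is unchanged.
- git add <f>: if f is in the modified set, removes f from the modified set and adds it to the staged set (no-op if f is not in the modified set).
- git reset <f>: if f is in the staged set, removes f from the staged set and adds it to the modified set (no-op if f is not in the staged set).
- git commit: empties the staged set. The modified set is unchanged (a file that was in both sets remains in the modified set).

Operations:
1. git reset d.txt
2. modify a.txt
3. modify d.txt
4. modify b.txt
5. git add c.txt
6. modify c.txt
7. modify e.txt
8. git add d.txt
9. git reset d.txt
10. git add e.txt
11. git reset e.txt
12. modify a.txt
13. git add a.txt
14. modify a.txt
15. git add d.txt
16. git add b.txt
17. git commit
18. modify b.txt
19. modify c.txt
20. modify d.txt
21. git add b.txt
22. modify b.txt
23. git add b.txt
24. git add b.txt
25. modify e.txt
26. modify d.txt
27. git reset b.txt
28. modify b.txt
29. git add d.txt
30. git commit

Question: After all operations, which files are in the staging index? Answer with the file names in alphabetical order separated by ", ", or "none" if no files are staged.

After op 1 (git reset d.txt): modified={none} staged={none}
After op 2 (modify a.txt): modified={a.txt} staged={none}
After op 3 (modify d.txt): modified={a.txt, d.txt} staged={none}
After op 4 (modify b.txt): modified={a.txt, b.txt, d.txt} staged={none}
After op 5 (git add c.txt): modified={a.txt, b.txt, d.txt} staged={none}
After op 6 (modify c.txt): modified={a.txt, b.txt, c.txt, d.txt} staged={none}
After op 7 (modify e.txt): modified={a.txt, b.txt, c.txt, d.txt, e.txt} staged={none}
After op 8 (git add d.txt): modified={a.txt, b.txt, c.txt, e.txt} staged={d.txt}
After op 9 (git reset d.txt): modified={a.txt, b.txt, c.txt, d.txt, e.txt} staged={none}
After op 10 (git add e.txt): modified={a.txt, b.txt, c.txt, d.txt} staged={e.txt}
After op 11 (git reset e.txt): modified={a.txt, b.txt, c.txt, d.txt, e.txt} staged={none}
After op 12 (modify a.txt): modified={a.txt, b.txt, c.txt, d.txt, e.txt} staged={none}
After op 13 (git add a.txt): modified={b.txt, c.txt, d.txt, e.txt} staged={a.txt}
After op 14 (modify a.txt): modified={a.txt, b.txt, c.txt, d.txt, e.txt} staged={a.txt}
After op 15 (git add d.txt): modified={a.txt, b.txt, c.txt, e.txt} staged={a.txt, d.txt}
After op 16 (git add b.txt): modified={a.txt, c.txt, e.txt} staged={a.txt, b.txt, d.txt}
After op 17 (git commit): modified={a.txt, c.txt, e.txt} staged={none}
After op 18 (modify b.txt): modified={a.txt, b.txt, c.txt, e.txt} staged={none}
After op 19 (modify c.txt): modified={a.txt, b.txt, c.txt, e.txt} staged={none}
After op 20 (modify d.txt): modified={a.txt, b.txt, c.txt, d.txt, e.txt} staged={none}
After op 21 (git add b.txt): modified={a.txt, c.txt, d.txt, e.txt} staged={b.txt}
After op 22 (modify b.txt): modified={a.txt, b.txt, c.txt, d.txt, e.txt} staged={b.txt}
After op 23 (git add b.txt): modified={a.txt, c.txt, d.txt, e.txt} staged={b.txt}
After op 24 (git add b.txt): modified={a.txt, c.txt, d.txt, e.txt} staged={b.txt}
After op 25 (modify e.txt): modified={a.txt, c.txt, d.txt, e.txt} staged={b.txt}
After op 26 (modify d.txt): modified={a.txt, c.txt, d.txt, e.txt} staged={b.txt}
After op 27 (git reset b.txt): modified={a.txt, b.txt, c.txt, d.txt, e.txt} staged={none}
After op 28 (modify b.txt): modified={a.txt, b.txt, c.txt, d.txt, e.txt} staged={none}
After op 29 (git add d.txt): modified={a.txt, b.txt, c.txt, e.txt} staged={d.txt}
After op 30 (git commit): modified={a.txt, b.txt, c.txt, e.txt} staged={none}

Answer: none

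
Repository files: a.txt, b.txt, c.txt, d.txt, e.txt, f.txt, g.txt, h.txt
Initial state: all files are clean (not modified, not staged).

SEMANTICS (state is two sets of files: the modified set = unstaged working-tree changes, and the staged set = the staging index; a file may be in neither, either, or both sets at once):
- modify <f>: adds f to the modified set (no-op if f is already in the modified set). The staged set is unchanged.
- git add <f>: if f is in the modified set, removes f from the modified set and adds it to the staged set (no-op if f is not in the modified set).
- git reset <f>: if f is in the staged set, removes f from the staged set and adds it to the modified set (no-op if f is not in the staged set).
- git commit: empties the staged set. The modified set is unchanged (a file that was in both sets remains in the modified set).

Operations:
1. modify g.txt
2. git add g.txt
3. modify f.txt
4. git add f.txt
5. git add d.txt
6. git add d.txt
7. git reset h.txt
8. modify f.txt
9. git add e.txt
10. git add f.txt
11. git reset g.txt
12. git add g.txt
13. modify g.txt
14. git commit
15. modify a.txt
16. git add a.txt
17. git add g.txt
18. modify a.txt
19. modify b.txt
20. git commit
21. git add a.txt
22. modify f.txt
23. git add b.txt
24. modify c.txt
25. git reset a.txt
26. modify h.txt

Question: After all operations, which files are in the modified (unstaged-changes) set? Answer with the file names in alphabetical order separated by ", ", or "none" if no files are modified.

Answer: a.txt, c.txt, f.txt, h.txt

Derivation:
After op 1 (modify g.txt): modified={g.txt} staged={none}
After op 2 (git add g.txt): modified={none} staged={g.txt}
After op 3 (modify f.txt): modified={f.txt} staged={g.txt}
After op 4 (git add f.txt): modified={none} staged={f.txt, g.txt}
After op 5 (git add d.txt): modified={none} staged={f.txt, g.txt}
After op 6 (git add d.txt): modified={none} staged={f.txt, g.txt}
After op 7 (git reset h.txt): modified={none} staged={f.txt, g.txt}
After op 8 (modify f.txt): modified={f.txt} staged={f.txt, g.txt}
After op 9 (git add e.txt): modified={f.txt} staged={f.txt, g.txt}
After op 10 (git add f.txt): modified={none} staged={f.txt, g.txt}
After op 11 (git reset g.txt): modified={g.txt} staged={f.txt}
After op 12 (git add g.txt): modified={none} staged={f.txt, g.txt}
After op 13 (modify g.txt): modified={g.txt} staged={f.txt, g.txt}
After op 14 (git commit): modified={g.txt} staged={none}
After op 15 (modify a.txt): modified={a.txt, g.txt} staged={none}
After op 16 (git add a.txt): modified={g.txt} staged={a.txt}
After op 17 (git add g.txt): modified={none} staged={a.txt, g.txt}
After op 18 (modify a.txt): modified={a.txt} staged={a.txt, g.txt}
After op 19 (modify b.txt): modified={a.txt, b.txt} staged={a.txt, g.txt}
After op 20 (git commit): modified={a.txt, b.txt} staged={none}
After op 21 (git add a.txt): modified={b.txt} staged={a.txt}
After op 22 (modify f.txt): modified={b.txt, f.txt} staged={a.txt}
After op 23 (git add b.txt): modified={f.txt} staged={a.txt, b.txt}
After op 24 (modify c.txt): modified={c.txt, f.txt} staged={a.txt, b.txt}
After op 25 (git reset a.txt): modified={a.txt, c.txt, f.txt} staged={b.txt}
After op 26 (modify h.txt): modified={a.txt, c.txt, f.txt, h.txt} staged={b.txt}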